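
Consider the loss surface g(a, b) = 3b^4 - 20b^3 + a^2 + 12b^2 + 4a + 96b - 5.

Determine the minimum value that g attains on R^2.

g(a,b) separates as P(a) + Q(b) − 5, so its minimum is min P + min Q − 5.
P'(a) = 2a + 4 vanishes at a ∈ {-2}; Q'(b) = 12(b - 4)(b - 2)(b + 1) vanishes at b ∈ {-1, 2, 4}.
Local minima of P (where P''>0): P(-2)=-4. Local minima of Q: Q(-1)=-61, Q(4)=64.
So the global minimum of g is P(-2) + Q(-1) − 5 = -4 − 61 − 5 = -70, attained at (-2, -1).

-70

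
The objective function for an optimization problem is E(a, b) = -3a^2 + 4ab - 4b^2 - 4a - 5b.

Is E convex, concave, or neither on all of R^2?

concave

E is quadratic, so its Hessian is the constant matrix H = [[-6, 4], [4, -8]].
det(H) = 32, tr(H) = -14.
det(H) > 0 and tr(H) < 0, so H is negative definite everywhere: concave.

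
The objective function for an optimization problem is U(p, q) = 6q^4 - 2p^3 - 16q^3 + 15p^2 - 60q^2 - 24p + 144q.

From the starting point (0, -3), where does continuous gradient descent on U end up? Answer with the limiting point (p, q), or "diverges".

U is separable, so gradient descent decouples: p follows -∂U/∂p, q follows -∂U/∂q.
∂U/∂p = -6(p - 4)(p - 1); at p=0 this is -24, so p increases.
∂U/∂q = 24(q - 3)(q - 1)(q + 2); at q=-3 this is -576, so q increases.
p converges to its nearest critical value 1 (a local min of the p-part); q converges to -2. The iterate converges to (1, -2).

(1, -2)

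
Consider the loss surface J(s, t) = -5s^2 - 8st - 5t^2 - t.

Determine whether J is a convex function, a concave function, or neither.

concave

J is quadratic, so its Hessian is the constant matrix H = [[-10, -8], [-8, -10]].
det(H) = 36, tr(H) = -20.
det(H) > 0 and tr(H) < 0, so H is negative definite everywhere: concave.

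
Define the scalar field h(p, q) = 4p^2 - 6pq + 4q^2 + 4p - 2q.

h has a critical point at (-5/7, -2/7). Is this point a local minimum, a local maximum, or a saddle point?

local minimum

The Hessian of h is constant: H = [[8, -6], [-6, 8]].
det(H) = 8·8 − (-6)² = 28.
det(H) > 0 and tr(H) = 16 > 0, so H is positive definite and the point is a local minimum.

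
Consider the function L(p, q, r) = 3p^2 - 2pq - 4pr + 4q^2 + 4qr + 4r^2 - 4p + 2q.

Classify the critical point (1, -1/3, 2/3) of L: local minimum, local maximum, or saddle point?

The Hessian is constant: H = [[6, -2, -4], [-2, 8, 4], [-4, 4, 8]].
Leading principal minors: Δ₁ = 6, Δ₂ = 44, Δ₃ = 192.
All leading minors are positive, so H is positive definite: a local minimum.

local minimum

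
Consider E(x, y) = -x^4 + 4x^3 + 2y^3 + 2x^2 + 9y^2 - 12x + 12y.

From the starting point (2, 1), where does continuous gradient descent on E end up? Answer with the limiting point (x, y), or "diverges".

(1, -1)

E is separable, so gradient descent decouples: x follows -∂E/∂x, y follows -∂E/∂y.
∂E/∂x = -4(x - 3)(x - 1)(x + 1); at x=2 this is 12, so x decreases.
∂E/∂y = 6(y + 1)(y + 2); at y=1 this is 36, so y decreases.
x converges to its nearest critical value 1 (a local min of the x-part); y converges to -1. The iterate converges to (1, -1).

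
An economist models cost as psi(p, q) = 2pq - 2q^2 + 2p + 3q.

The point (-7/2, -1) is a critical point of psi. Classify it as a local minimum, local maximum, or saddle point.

The Hessian of psi is constant: H = [[0, 2], [2, -4]].
det(H) = 0·(-4) − 2² = -4.
Since det(H) < 0, H is indefinite and the critical point is a saddle point.

saddle point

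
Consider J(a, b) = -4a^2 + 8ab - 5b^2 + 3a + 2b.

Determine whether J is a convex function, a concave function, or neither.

concave

J is quadratic, so its Hessian is the constant matrix H = [[-8, 8], [8, -10]].
det(H) = 16, tr(H) = -18.
det(H) > 0 and tr(H) < 0, so H is negative definite everywhere: concave.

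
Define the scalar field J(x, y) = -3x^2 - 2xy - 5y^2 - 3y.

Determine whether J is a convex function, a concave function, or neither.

concave

J is quadratic, so its Hessian is the constant matrix H = [[-6, -2], [-2, -10]].
det(H) = 56, tr(H) = -16.
det(H) > 0 and tr(H) < 0, so H is negative definite everywhere: concave.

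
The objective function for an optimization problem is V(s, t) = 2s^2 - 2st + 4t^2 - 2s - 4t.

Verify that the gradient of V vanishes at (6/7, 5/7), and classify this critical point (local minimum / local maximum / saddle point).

local minimum

∇V = (4s - 2t - 2, -2s + 8t - 4); substituting (6/7, 5/7) gives ∇V = (0, 0), so (6/7, 5/7) is indeed a critical point.
The Hessian of V is constant: H = [[4, -2], [-2, 8]].
det(H) = 4·8 − (-2)² = 28.
det(H) > 0 and tr(H) = 12 > 0, so H is positive definite and the point is a local minimum.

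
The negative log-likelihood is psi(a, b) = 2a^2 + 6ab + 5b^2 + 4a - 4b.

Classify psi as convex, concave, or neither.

psi is quadratic, so its Hessian is the constant matrix H = [[4, 6], [6, 10]].
det(H) = 4, tr(H) = 14.
det(H) > 0 and tr(H) > 0, so H is positive definite everywhere: convex.

convex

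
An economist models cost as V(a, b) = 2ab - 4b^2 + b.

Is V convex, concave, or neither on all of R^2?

neither

V is quadratic, so its Hessian is the constant matrix H = [[0, 2], [2, -8]].
det(H) = -4, tr(H) = -8.
det(H) < 0, so H is indefinite: neither convex nor concave.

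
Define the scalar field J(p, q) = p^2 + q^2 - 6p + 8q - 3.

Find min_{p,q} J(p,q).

-28

J(p,q) separates as A(p) + B(q) − 3, so its minimum is min A + min B − 3.
A'(p) = 2p - 6 vanishes at p ∈ {3}; B'(q) = 2q + 8 vanishes at q ∈ {-4}.
Local minima of A (where A''>0): A(3)=-9. Local minima of B: B(-4)=-16.
So the global minimum of J is A(3) + B(-4) − 3 = -9 − 16 − 3 = -28, attained at (3, -4).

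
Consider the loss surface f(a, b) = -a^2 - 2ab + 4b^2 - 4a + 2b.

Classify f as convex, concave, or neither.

f is quadratic, so its Hessian is the constant matrix H = [[-2, -2], [-2, 8]].
det(H) = -20, tr(H) = 6.
det(H) < 0, so H is indefinite: neither convex nor concave.

neither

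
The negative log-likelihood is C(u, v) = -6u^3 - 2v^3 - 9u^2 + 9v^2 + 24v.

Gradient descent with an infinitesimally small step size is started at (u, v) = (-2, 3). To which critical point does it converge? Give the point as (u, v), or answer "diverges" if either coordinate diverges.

C is separable, so gradient descent decouples: u follows -∂C/∂u, v follows -∂C/∂v.
∂C/∂u = -18u(u + 1); at u=-2 this is -36, so u increases.
∂C/∂v = -6(v - 4)(v + 1); at v=3 this is 24, so v decreases.
u converges to its nearest critical value -1 (a local min of the u-part); v converges to -1. The iterate converges to (-1, -1).

(-1, -1)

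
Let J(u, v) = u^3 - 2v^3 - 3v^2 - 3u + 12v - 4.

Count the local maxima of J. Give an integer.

J separates as a function of u plus a function of v, so ∇J=0 decouples.
∂J/∂u = 3(u - 1)(u + 1) = 0 at u ∈ {-1, 1}; ∂J/∂v = -6(v - 1)(v + 2) = 0 at v ∈ {-2, 1}.
The Hessian is diagonal: diag(J_uu, J_vv). Second derivatives: J_uu(-1)=-6, J_uu(1)=6; J_vv(-2)=18, J_vv(1)=-18.
Local maxima occur where both diagonal entries negative: (-1, 1). Count: 1.

1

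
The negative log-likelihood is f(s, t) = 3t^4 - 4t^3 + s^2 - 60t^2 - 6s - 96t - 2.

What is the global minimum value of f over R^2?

f(s,t) separates as P(s) + Q(t) − 2, so its minimum is min P + min Q − 2.
P'(s) = 2s - 6 vanishes at s ∈ {3}; Q'(t) = 12(t - 4)(t + 1)(t + 2) vanishes at t ∈ {-2, -1, 4}.
Local minima of P (where P''>0): P(3)=-9. Local minima of Q: Q(-2)=32, Q(4)=-832.
So the global minimum of f is P(3) + Q(4) − 2 = -9 − 832 − 2 = -843, attained at (3, 4).

-843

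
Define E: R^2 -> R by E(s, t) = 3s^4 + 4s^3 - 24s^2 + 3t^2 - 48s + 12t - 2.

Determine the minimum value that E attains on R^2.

E(s,t) separates as P(s) + Q(t) − 2, so its minimum is min P + min Q − 2.
P'(s) = 12(s - 2)(s + 1)(s + 2) vanishes at s ∈ {-2, -1, 2}; Q'(t) = 6(t + 2) vanishes at t ∈ {-2}.
Local minima of P (where P''>0): P(-2)=16, P(2)=-112. Local minima of Q: Q(-2)=-12.
So the global minimum of E is P(2) + Q(-2) − 2 = -112 − 12 − 2 = -126, attained at (2, -2).

-126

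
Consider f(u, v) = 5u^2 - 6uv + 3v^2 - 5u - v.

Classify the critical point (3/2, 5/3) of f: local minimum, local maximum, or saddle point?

local minimum

The Hessian of f is constant: H = [[10, -6], [-6, 6]].
det(H) = 10·6 − (-6)² = 24.
det(H) > 0 and tr(H) = 16 > 0, so H is positive definite and the point is a local minimum.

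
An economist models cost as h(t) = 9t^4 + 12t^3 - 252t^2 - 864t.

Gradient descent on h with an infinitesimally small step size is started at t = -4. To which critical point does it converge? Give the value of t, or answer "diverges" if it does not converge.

-3

h'(t) = 36(t - 4)(t + 2)(t + 3), so h'(-4) = -576.
Gradient descent moves in the -h' direction, i.e. t is increasing.
The nearest critical point in that direction is t = -3, where h'' = 252 > 0 (a local minimum). The iterate converges there.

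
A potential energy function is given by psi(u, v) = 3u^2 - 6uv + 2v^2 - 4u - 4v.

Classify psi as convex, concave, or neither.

neither

psi is quadratic, so its Hessian is the constant matrix H = [[6, -6], [-6, 4]].
det(H) = -12, tr(H) = 10.
det(H) < 0, so H is indefinite: neither convex nor concave.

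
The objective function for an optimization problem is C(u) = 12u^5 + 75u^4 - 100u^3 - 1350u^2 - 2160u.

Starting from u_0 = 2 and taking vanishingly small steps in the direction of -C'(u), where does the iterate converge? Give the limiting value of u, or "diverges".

C'(u) = 60(u - 3)(u + 1)(u + 3)(u + 4), so C'(2) = -5400.
Gradient descent moves in the -C' direction, i.e. u is increasing.
The nearest critical point in that direction is u = 3, where C'' = 10080 > 0 (a local minimum). The iterate converges there.

3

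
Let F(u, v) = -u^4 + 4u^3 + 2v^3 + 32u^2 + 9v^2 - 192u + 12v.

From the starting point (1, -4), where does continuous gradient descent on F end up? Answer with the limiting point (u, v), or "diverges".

diverges

F is separable, so gradient descent decouples: u follows -∂F/∂u, v follows -∂F/∂v.
∂F/∂u = -4(u - 4)(u - 3)(u + 4); at u=1 this is -120, so u increases.
∂F/∂v = 6(v + 1)(v + 2); at v=-4 this is 36, so v decreases.
The v-coordinate has no critical point in that direction and runs off to infinity.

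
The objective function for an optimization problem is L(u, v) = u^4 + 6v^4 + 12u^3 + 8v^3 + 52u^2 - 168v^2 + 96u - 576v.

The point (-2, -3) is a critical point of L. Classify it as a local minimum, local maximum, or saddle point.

The mixed partial ∂²L/∂u∂v is 0, so the Hessian at any point is diag(L_uu, L_vv) = diag(4(3u^2 + 18u + 26), 24(3v^2 + 2v - 14)).
At (-2, -3): H = diag(8, 168).
Both eigenvalues are positive, so H is positive definite: a local minimum.

local minimum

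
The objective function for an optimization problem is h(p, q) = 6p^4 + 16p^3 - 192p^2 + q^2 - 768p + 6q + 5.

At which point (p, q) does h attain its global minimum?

(4, -3)

h(p,q) separates as A(p) + B(q) + 5, so its minimum is min A + min B + 5.
A'(p) = 24(p - 4)(p + 2)(p + 4) vanishes at p ∈ {-4, -2, 4}; B'(q) = 2q + 6 vanishes at q ∈ {-3}.
Local minima of A (where A''>0): A(-4)=512, A(4)=-3584. Local minima of B: B(-3)=-9.
So the global minimum of h is A(4) + B(-3) + 5 = -3584 − 9 + 5 = -3588, attained at (4, -3).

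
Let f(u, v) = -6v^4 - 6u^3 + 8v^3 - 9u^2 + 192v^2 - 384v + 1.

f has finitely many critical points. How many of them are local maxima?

f separates as a function of u plus a function of v, so ∇f=0 decouples.
∂f/∂u = -18u(u + 1) = 0 at u ∈ {-1, 0}; ∂f/∂v = -24(v - 4)(v - 1)(v + 4) = 0 at v ∈ {-4, 1, 4}.
The Hessian is diagonal: diag(f_uu, f_vv). Second derivatives: f_uu(-1)=18, f_uu(0)=-18; f_vv(-4)=-960, f_vv(1)=360, f_vv(4)=-576.
Local maxima occur where both diagonal entries negative: (0, -4), (0, 4). Count: 2.

2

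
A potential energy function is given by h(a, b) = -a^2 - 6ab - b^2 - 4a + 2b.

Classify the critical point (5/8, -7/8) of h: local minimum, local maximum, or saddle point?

The Hessian of h is constant: H = [[-2, -6], [-6, -2]].
det(H) = (-2)·(-2) − (-6)² = -32.
Since det(H) < 0, H is indefinite and the critical point is a saddle point.

saddle point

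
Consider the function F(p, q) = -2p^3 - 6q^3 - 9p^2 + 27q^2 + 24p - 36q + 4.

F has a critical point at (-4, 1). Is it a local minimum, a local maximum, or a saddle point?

The mixed partial ∂²F/∂p∂q is 0, so the Hessian at any point is diag(F_pp, F_qq) = diag(-6(2p + 3), 18(-2q + 3)).
At (-4, 1): H = diag(30, 18).
Both eigenvalues are positive, so H is positive definite: a local minimum.

local minimum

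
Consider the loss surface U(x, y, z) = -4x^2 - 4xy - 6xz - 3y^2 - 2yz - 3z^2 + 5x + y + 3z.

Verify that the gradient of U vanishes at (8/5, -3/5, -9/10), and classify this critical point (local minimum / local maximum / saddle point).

local maximum

∇U = (-8x - 4y - 6z + 5, -4x - 6y - 2z + 1, -6x - 2y - 6z + 3); substituting (8/5, -3/5, -9/10) gives ∇U = (0, 0, 0), so (8/5, -3/5, -9/10) is indeed a critical point.
The Hessian is constant: H = [[-8, -4, -6], [-4, -6, -2], [-6, -2, -6]].
Leading principal minors: Δ₁ = -8, Δ₂ = 32, Δ₃ = -40.
The minors alternate sign starting negative (−, +, −), so H is negative definite: a local maximum.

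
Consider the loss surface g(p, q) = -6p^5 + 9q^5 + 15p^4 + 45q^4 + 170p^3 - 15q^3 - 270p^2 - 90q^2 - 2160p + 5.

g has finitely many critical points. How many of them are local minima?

4

g separates as a function of p plus a function of q, so ∇g=0 decouples.
∂g/∂p = -30(p - 4)(p - 3)(p + 2)(p + 3) = 0 at p ∈ {-3, -2, 3, 4}; ∂g/∂q = 45q(q - 1)(q + 1)(q + 4) = 0 at q ∈ {-4, -1, 0, 1}.
The Hessian is diagonal: diag(g_pp, g_qq). Second derivatives: g_pp(-3)=1260, g_pp(-2)=-900, g_pp(3)=900, g_pp(4)=-1260; g_qq(-4)=-2700, g_qq(-1)=270, g_qq(0)=-180, g_qq(1)=450.
Local minima occur where both diagonal entries positive: (-3, -1), (-3, 1), (3, -1), (3, 1). Count: 4.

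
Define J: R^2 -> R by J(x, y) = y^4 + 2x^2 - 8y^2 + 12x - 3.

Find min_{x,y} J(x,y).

J(x,y) separates as P(x) + Q(y) − 3, so its minimum is min P + min Q − 3.
P'(x) = 4x + 12 vanishes at x ∈ {-3}; Q'(y) = 4y(y - 2)(y + 2) vanishes at y ∈ {-2, 0, 2}.
Local minima of P (where P''>0): P(-3)=-18. Local minima of Q: Q(-2)=-16, Q(2)=-16.
So the global minimum of J is P(-3) + Q(-2) − 3 = -18 − 16 − 3 = -37, attained at (-3, -2).

-37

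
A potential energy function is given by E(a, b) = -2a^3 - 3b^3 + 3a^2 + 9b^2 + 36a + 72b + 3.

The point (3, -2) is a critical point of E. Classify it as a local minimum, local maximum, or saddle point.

The mixed partial ∂²E/∂a∂b is 0, so the Hessian at any point is diag(E_aa, E_bb) = diag(6(-2a + 1), 18(-b + 1)).
At (3, -2): H = diag(-30, 54).
The eigenvalues have opposite signs, so H is indefinite: a saddle point.

saddle point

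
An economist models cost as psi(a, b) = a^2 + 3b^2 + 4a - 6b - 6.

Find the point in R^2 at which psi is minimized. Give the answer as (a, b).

psi(a,b) separates as P(a) + Q(b) − 6, so its minimum is min P + min Q − 6.
P'(a) = 2a + 4 vanishes at a ∈ {-2}; Q'(b) = 6b - 6 vanishes at b ∈ {1}.
Local minima of P (where P''>0): P(-2)=-4. Local minima of Q: Q(1)=-3.
So the global minimum of psi is P(-2) + Q(1) − 6 = -4 − 3 − 6 = -13, attained at (-2, 1).

(-2, 1)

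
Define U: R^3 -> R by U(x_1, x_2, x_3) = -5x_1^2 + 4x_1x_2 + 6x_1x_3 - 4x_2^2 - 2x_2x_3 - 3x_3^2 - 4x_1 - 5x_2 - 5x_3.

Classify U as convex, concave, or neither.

U is quadratic, so its Hessian is the constant matrix H = [[-10, 4, 6], [4, -8, -2], [6, -2, -6]].
Leading principal minors: -10, 64, -152.
Signs alternate −, +, − ⇒ H ≺ 0 ⇒ concave.

concave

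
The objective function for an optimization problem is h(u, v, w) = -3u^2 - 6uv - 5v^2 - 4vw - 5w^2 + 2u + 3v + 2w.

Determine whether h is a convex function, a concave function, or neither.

concave

h is quadratic, so its Hessian is the constant matrix H = [[-6, -6, 0], [-6, -10, -4], [0, -4, -10]].
Leading principal minors: -6, 24, -144.
Signs alternate −, +, − ⇒ H ≺ 0 ⇒ concave.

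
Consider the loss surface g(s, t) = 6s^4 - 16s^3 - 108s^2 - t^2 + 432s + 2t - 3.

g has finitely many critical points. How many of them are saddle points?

2

g separates as a function of s plus a function of t, so ∇g=0 decouples.
∂g/∂s = 24(s - 3)(s - 2)(s + 3) = 0 at s ∈ {-3, 2, 3}; ∂g/∂t = -2(t - 1) = 0 at t ∈ {1}.
The Hessian is diagonal: diag(g_ss, g_tt). Second derivatives: g_ss(-3)=720, g_ss(2)=-120, g_ss(3)=144; g_tt(1)=-2.
Saddle points occur where the two diagonal entries have opposite signs: (-3, 1), (3, 1). Count: 2.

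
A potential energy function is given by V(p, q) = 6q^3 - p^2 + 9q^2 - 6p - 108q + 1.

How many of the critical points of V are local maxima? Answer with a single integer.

V separates as a function of p plus a function of q, so ∇V=0 decouples.
∂V/∂p = -2(p + 3) = 0 at p ∈ {-3}; ∂V/∂q = 18(q - 2)(q + 3) = 0 at q ∈ {-3, 2}.
The Hessian is diagonal: diag(V_pp, V_qq). Second derivatives: V_pp(-3)=-2; V_qq(-3)=-90, V_qq(2)=90.
Local maxima occur where both diagonal entries negative: (-3, -3). Count: 1.

1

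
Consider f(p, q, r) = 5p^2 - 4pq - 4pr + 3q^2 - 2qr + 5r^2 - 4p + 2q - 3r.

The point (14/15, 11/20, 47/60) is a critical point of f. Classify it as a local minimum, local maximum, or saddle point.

local minimum

The Hessian is constant: H = [[10, -4, -4], [-4, 6, -2], [-4, -2, 10]].
Leading principal minors: Δ₁ = 10, Δ₂ = 44, Δ₃ = 240.
All leading minors are positive, so H is positive definite: a local minimum.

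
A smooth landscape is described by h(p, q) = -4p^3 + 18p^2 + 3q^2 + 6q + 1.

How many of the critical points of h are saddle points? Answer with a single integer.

h separates as a function of p plus a function of q, so ∇h=0 decouples.
∂h/∂p = -12p(p - 3) = 0 at p ∈ {0, 3}; ∂h/∂q = 6(q + 1) = 0 at q ∈ {-1}.
The Hessian is diagonal: diag(h_pp, h_qq). Second derivatives: h_pp(0)=36, h_pp(3)=-36; h_qq(-1)=6.
Saddle points occur where the two diagonal entries have opposite signs: (3, -1). Count: 1.

1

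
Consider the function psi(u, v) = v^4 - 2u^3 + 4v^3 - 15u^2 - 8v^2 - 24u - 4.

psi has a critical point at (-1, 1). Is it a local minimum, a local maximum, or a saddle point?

The mixed partial ∂²psi/∂u∂v is 0, so the Hessian at any point is diag(psi_uu, psi_vv) = diag(-6(2u + 5), 4(3v^2 + 6v - 4)).
At (-1, 1): H = diag(-18, 20).
The eigenvalues have opposite signs, so H is indefinite: a saddle point.

saddle point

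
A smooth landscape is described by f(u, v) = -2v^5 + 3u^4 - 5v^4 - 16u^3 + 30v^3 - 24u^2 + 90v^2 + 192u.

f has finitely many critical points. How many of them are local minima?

f separates as a function of u plus a function of v, so ∇f=0 decouples.
∂f/∂u = 12(u - 4)(u - 2)(u + 2) = 0 at u ∈ {-2, 2, 4}; ∂f/∂v = -10v(v - 3)(v + 2)(v + 3) = 0 at v ∈ {-3, -2, 0, 3}.
The Hessian is diagonal: diag(f_uu, f_vv). Second derivatives: f_uu(-2)=288, f_uu(2)=-96, f_uu(4)=144; f_vv(-3)=180, f_vv(-2)=-100, f_vv(0)=180, f_vv(3)=-900.
Local minima occur where both diagonal entries positive: (-2, -3), (-2, 0), (4, -3), (4, 0). Count: 4.

4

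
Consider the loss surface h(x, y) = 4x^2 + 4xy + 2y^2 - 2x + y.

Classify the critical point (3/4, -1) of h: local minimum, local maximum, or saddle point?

The Hessian of h is constant: H = [[8, 4], [4, 4]].
det(H) = 8·4 − 4² = 16.
det(H) > 0 and tr(H) = 12 > 0, so H is positive definite and the point is a local minimum.

local minimum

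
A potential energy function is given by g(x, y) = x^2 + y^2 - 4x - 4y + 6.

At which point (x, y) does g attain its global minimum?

g(x,y) separates as P(x) + Q(y) + 6, so its minimum is min P + min Q + 6.
P'(x) = 2x - 4 vanishes at x ∈ {2}; Q'(y) = 2y - 4 vanishes at y ∈ {2}.
Local minima of P (where P''>0): P(2)=-4. Local minima of Q: Q(2)=-4.
So the global minimum of g is P(2) + Q(2) + 6 = -4 − 4 + 6 = -2, attained at (2, 2).

(2, 2)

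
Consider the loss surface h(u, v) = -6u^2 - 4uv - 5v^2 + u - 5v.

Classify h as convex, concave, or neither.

h is quadratic, so its Hessian is the constant matrix H = [[-12, -4], [-4, -10]].
det(H) = 104, tr(H) = -22.
det(H) > 0 and tr(H) < 0, so H is negative definite everywhere: concave.

concave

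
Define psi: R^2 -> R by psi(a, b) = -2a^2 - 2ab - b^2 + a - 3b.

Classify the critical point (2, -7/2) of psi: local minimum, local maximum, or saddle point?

local maximum

The Hessian of psi is constant: H = [[-4, -2], [-2, -2]].
det(H) = (-4)·(-2) − (-2)² = 4.
det(H) > 0 and tr(H) = -6 < 0, so H is negative definite and the point is a local maximum.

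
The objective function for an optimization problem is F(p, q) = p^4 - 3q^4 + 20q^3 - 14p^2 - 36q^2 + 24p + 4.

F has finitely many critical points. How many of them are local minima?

F separates as a function of p plus a function of q, so ∇F=0 decouples.
∂F/∂p = 4(p - 2)(p - 1)(p + 3) = 0 at p ∈ {-3, 1, 2}; ∂F/∂q = -12q(q - 3)(q - 2) = 0 at q ∈ {0, 2, 3}.
The Hessian is diagonal: diag(F_pp, F_qq). Second derivatives: F_pp(-3)=80, F_pp(1)=-16, F_pp(2)=20; F_qq(0)=-72, F_qq(2)=24, F_qq(3)=-36.
Local minima occur where both diagonal entries positive: (-3, 2), (2, 2). Count: 2.

2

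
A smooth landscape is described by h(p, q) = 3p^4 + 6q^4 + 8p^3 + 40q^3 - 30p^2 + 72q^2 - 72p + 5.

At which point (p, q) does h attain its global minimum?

h(p,q) separates as A(p) + B(q) + 5, so its minimum is min A + min B + 5.
A'(p) = 12(p - 2)(p + 1)(p + 3) vanishes at p ∈ {-3, -1, 2}; B'(q) = 24q(q + 2)(q + 3) vanishes at q ∈ {-3, -2, 0}.
Local minima of A (where A''>0): A(-3)=-27, A(2)=-152. Local minima of B: B(-3)=54, B(0)=0.
So the global minimum of h is A(2) + B(0) + 5 = -152 + 0 + 5 = -147, attained at (2, 0).

(2, 0)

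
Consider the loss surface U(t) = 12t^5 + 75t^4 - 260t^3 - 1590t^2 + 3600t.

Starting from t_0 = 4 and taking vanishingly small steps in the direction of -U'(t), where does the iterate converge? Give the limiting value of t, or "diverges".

U'(t) = 60(t - 3)(t - 1)(t + 4)(t + 5), so U'(4) = 12960.
Gradient descent moves in the -U' direction, i.e. t is decreasing.
The nearest critical point in that direction is t = 3, where U'' = 6720 > 0 (a local minimum). The iterate converges there.

3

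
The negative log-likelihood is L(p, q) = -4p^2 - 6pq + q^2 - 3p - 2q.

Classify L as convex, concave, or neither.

neither

L is quadratic, so its Hessian is the constant matrix H = [[-8, -6], [-6, 2]].
det(H) = -52, tr(H) = -6.
det(H) < 0, so H is indefinite: neither convex nor concave.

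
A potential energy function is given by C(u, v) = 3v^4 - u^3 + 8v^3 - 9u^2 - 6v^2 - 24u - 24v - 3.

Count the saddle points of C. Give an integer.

C separates as a function of u plus a function of v, so ∇C=0 decouples.
∂C/∂u = -3(u + 2)(u + 4) = 0 at u ∈ {-4, -2}; ∂C/∂v = 12(v - 1)(v + 1)(v + 2) = 0 at v ∈ {-2, -1, 1}.
The Hessian is diagonal: diag(C_uu, C_vv). Second derivatives: C_uu(-4)=6, C_uu(-2)=-6; C_vv(-2)=36, C_vv(-1)=-24, C_vv(1)=72.
Saddle points occur where the two diagonal entries have opposite signs: (-4, -1), (-2, -2), (-2, 1). Count: 3.

3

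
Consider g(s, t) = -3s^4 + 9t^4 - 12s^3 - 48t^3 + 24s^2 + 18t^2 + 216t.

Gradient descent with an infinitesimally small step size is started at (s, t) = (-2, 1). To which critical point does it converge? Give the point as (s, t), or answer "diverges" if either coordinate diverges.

(0, -1)

g is separable, so gradient descent decouples: s follows -∂g/∂s, t follows -∂g/∂t.
∂g/∂s = -12s(s - 1)(s + 4); at s=-2 this is -144, so s increases.
∂g/∂t = 36(t - 3)(t - 2)(t + 1); at t=1 this is 144, so t decreases.
s converges to its nearest critical value 0 (a local min of the s-part); t converges to -1. The iterate converges to (0, -1).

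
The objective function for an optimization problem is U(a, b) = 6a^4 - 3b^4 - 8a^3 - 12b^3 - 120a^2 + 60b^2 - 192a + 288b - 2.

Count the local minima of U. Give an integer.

U separates as a function of a plus a function of b, so ∇U=0 decouples.
∂U/∂a = 24(a - 4)(a + 1)(a + 2) = 0 at a ∈ {-2, -1, 4}; ∂U/∂b = -12(b - 3)(b + 2)(b + 4) = 0 at b ∈ {-4, -2, 3}.
The Hessian is diagonal: diag(U_aa, U_bb). Second derivatives: U_aa(-2)=144, U_aa(-1)=-120, U_aa(4)=720; U_bb(-4)=-168, U_bb(-2)=120, U_bb(3)=-420.
Local minima occur where both diagonal entries positive: (-2, -2), (4, -2). Count: 2.

2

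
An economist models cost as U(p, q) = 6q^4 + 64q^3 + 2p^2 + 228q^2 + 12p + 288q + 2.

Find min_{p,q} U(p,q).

U(p,q) separates as A(p) + B(q) + 2, so its minimum is min A + min B + 2.
A'(p) = 4p + 12 vanishes at p ∈ {-3}; B'(q) = 24(q + 1)(q + 3)(q + 4) vanishes at q ∈ {-4, -3, -1}.
Local minima of A (where A''>0): A(-3)=-18. Local minima of B: B(-4)=-64, B(-1)=-118.
So the global minimum of U is A(-3) + B(-1) + 2 = -18 − 118 + 2 = -134, attained at (-3, -1).

-134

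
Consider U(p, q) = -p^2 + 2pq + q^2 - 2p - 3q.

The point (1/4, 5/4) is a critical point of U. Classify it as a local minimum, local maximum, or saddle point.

saddle point

The Hessian of U is constant: H = [[-2, 2], [2, 2]].
det(H) = (-2)·2 − 2² = -8.
Since det(H) < 0, H is indefinite and the critical point is a saddle point.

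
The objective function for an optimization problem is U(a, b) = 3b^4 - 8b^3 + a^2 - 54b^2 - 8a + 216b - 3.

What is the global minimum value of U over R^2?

-694

U(a,b) separates as P(a) + Q(b) − 3, so its minimum is min P + min Q − 3.
P'(a) = 2a - 8 vanishes at a ∈ {4}; Q'(b) = 12(b - 3)(b - 2)(b + 3) vanishes at b ∈ {-3, 2, 3}.
Local minima of P (where P''>0): P(4)=-16. Local minima of Q: Q(-3)=-675, Q(3)=189.
So the global minimum of U is P(4) + Q(-3) − 3 = -16 − 675 − 3 = -694, attained at (4, -3).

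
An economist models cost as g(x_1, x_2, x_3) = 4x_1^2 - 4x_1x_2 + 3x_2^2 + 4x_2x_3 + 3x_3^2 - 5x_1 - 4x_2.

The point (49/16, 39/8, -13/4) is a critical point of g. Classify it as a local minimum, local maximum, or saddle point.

The Hessian is constant: H = [[8, -4, 0], [-4, 6, 4], [0, 4, 6]].
Leading principal minors: Δ₁ = 8, Δ₂ = 32, Δ₃ = 64.
All leading minors are positive, so H is positive definite: a local minimum.

local minimum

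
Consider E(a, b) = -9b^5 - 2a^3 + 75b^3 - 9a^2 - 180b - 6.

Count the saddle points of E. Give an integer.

4

E separates as a function of a plus a function of b, so ∇E=0 decouples.
∂E/∂a = -6a(a + 3) = 0 at a ∈ {-3, 0}; ∂E/∂b = -45(b - 2)(b - 1)(b + 1)(b + 2) = 0 at b ∈ {-2, -1, 1, 2}.
The Hessian is diagonal: diag(E_aa, E_bb). Second derivatives: E_aa(-3)=18, E_aa(0)=-18; E_bb(-2)=540, E_bb(-1)=-270, E_bb(1)=270, E_bb(2)=-540.
Saddle points occur where the two diagonal entries have opposite signs: (-3, -1), (-3, 2), (0, -2), (0, 1). Count: 4.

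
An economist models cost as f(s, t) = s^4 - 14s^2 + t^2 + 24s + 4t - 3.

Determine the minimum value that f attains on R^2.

-124

f(s,t) separates as P(s) + Q(t) − 3, so its minimum is min P + min Q − 3.
P'(s) = 4(s - 2)(s - 1)(s + 3) vanishes at s ∈ {-3, 1, 2}; Q'(t) = 2(t + 2) vanishes at t ∈ {-2}.
Local minima of P (where P''>0): P(-3)=-117, P(2)=8. Local minima of Q: Q(-2)=-4.
So the global minimum of f is P(-3) + Q(-2) − 3 = -117 − 4 − 3 = -124, attained at (-3, -2).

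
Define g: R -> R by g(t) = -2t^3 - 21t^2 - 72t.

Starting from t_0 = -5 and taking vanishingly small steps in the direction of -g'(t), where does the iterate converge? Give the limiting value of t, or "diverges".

g'(t) = -6(t + 3)(t + 4), so g'(-5) = -12.
Gradient descent moves in the -g' direction, i.e. t is increasing.
The nearest critical point in that direction is t = -4, where g'' = 6 > 0 (a local minimum). The iterate converges there.

-4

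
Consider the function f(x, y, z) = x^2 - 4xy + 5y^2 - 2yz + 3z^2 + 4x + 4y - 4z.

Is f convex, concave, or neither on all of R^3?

convex

f is quadratic, so its Hessian is the constant matrix H = [[2, -4, 0], [-4, 10, -2], [0, -2, 6]].
Leading principal minors: 2, 4, 16.
All positive ⇒ H ≻ 0 ⇒ convex.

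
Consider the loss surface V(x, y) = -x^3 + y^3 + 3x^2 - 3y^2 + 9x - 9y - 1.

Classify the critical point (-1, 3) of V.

The mixed partial ∂²V/∂x∂y is 0, so the Hessian at any point is diag(V_xx, V_yy) = diag(6(-x + 1), 6(y - 1)).
At (-1, 3): H = diag(12, 12).
Both eigenvalues are positive, so H is positive definite: a local minimum.

local minimum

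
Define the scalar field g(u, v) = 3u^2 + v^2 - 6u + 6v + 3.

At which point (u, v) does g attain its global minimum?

g(u,v) separates as P(u) + Q(v) + 3, so its minimum is min P + min Q + 3.
P'(u) = 6u - 6 vanishes at u ∈ {1}; Q'(v) = 2v + 6 vanishes at v ∈ {-3}.
Local minima of P (where P''>0): P(1)=-3. Local minima of Q: Q(-3)=-9.
So the global minimum of g is P(1) + Q(-3) + 3 = -3 − 9 + 3 = -9, attained at (1, -3).

(1, -3)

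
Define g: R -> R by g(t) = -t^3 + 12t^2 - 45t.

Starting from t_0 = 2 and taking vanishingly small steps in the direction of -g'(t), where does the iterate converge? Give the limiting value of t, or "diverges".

g'(t) = -3(t - 5)(t - 3), so g'(2) = -9.
Gradient descent moves in the -g' direction, i.e. t is increasing.
The nearest critical point in that direction is t = 3, where g'' = 6 > 0 (a local minimum). The iterate converges there.

3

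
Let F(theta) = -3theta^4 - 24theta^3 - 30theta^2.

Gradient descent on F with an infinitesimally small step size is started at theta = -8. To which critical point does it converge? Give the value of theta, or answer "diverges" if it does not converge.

F'(theta) = -12theta(theta + 1)(theta + 5), so F'(-8) = 2016.
Gradient descent moves in the -F' direction, i.e. theta is decreasing.
There is no critical point below theta=-8, and F' keeps the same sign, so the iterate runs off to −∞.

diverges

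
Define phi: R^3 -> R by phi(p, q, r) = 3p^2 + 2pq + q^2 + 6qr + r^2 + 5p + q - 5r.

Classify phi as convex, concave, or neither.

neither

phi is quadratic, so its Hessian is the constant matrix H = [[6, 2, 0], [2, 2, 6], [0, 6, 2]].
Leading principal minors: 6, 8, -200.
Neither pattern holds ⇒ H is indefinite ⇒ neither convex nor concave.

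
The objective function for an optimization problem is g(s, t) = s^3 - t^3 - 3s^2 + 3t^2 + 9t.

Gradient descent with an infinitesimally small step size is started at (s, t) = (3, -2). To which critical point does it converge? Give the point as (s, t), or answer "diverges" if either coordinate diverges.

(2, -1)

g is separable, so gradient descent decouples: s follows -∂g/∂s, t follows -∂g/∂t.
∂g/∂s = 3s(s - 2); at s=3 this is 9, so s decreases.
∂g/∂t = -3(t - 3)(t + 1); at t=-2 this is -15, so t increases.
s converges to its nearest critical value 2 (a local min of the s-part); t converges to -1. The iterate converges to (2, -1).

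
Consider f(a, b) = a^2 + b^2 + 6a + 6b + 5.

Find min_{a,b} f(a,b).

-13

f(a,b) separates as P(a) + Q(b) + 5, so its minimum is min P + min Q + 5.
P'(a) = 2a + 6 vanishes at a ∈ {-3}; Q'(b) = 2b + 6 vanishes at b ∈ {-3}.
Local minima of P (where P''>0): P(-3)=-9. Local minima of Q: Q(-3)=-9.
So the global minimum of f is P(-3) + Q(-3) + 5 = -9 − 9 + 5 = -13, attained at (-3, -3).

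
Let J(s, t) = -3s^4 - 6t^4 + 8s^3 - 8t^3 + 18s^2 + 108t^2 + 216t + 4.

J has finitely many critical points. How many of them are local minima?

J separates as a function of s plus a function of t, so ∇J=0 decouples.
∂J/∂s = -12s(s - 3)(s + 1) = 0 at s ∈ {-1, 0, 3}; ∂J/∂t = -24(t - 3)(t + 1)(t + 3) = 0 at t ∈ {-3, -1, 3}.
The Hessian is diagonal: diag(J_ss, J_tt). Second derivatives: J_ss(-1)=-48, J_ss(0)=36, J_ss(3)=-144; J_tt(-3)=-288, J_tt(-1)=192, J_tt(3)=-576.
Local minima occur where both diagonal entries positive: (0, -1). Count: 1.

1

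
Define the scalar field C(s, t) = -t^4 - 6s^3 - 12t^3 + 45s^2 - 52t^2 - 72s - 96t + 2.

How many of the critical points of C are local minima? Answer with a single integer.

1

C separates as a function of s plus a function of t, so ∇C=0 decouples.
∂C/∂s = -18(s - 4)(s - 1) = 0 at s ∈ {1, 4}; ∂C/∂t = -4(t + 2)(t + 3)(t + 4) = 0 at t ∈ {-4, -3, -2}.
The Hessian is diagonal: diag(C_ss, C_tt). Second derivatives: C_ss(1)=54, C_ss(4)=-54; C_tt(-4)=-8, C_tt(-3)=4, C_tt(-2)=-8.
Local minima occur where both diagonal entries positive: (1, -3). Count: 1.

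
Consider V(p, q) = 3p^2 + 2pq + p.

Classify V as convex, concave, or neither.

neither

V is quadratic, so its Hessian is the constant matrix H = [[6, 2], [2, 0]].
det(H) = -4, tr(H) = 6.
det(H) < 0, so H is indefinite: neither convex nor concave.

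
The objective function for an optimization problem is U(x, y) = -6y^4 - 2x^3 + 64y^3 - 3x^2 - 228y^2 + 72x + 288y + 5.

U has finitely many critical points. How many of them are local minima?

U separates as a function of x plus a function of y, so ∇U=0 decouples.
∂U/∂x = -6(x - 3)(x + 4) = 0 at x ∈ {-4, 3}; ∂U/∂y = -24(y - 4)(y - 3)(y - 1) = 0 at y ∈ {1, 3, 4}.
The Hessian is diagonal: diag(U_xx, U_yy). Second derivatives: U_xx(-4)=42, U_xx(3)=-42; U_yy(1)=-144, U_yy(3)=48, U_yy(4)=-72.
Local minima occur where both diagonal entries positive: (-4, 3). Count: 1.

1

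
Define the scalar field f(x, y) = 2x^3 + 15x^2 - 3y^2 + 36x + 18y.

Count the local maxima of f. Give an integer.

1

f separates as a function of x plus a function of y, so ∇f=0 decouples.
∂f/∂x = 6(x + 2)(x + 3) = 0 at x ∈ {-3, -2}; ∂f/∂y = -6(y - 3) = 0 at y ∈ {3}.
The Hessian is diagonal: diag(f_xx, f_yy). Second derivatives: f_xx(-3)=-6, f_xx(-2)=6; f_yy(3)=-6.
Local maxima occur where both diagonal entries negative: (-3, 3). Count: 1.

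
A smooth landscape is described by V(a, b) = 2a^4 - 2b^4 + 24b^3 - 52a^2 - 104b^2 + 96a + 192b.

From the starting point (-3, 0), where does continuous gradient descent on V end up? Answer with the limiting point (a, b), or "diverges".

diverges

V is separable, so gradient descent decouples: a follows -∂V/∂a, b follows -∂V/∂b.
∂V/∂a = 8(a - 3)(a - 1)(a + 4); at a=-3 this is 192, so a decreases.
∂V/∂b = -8(b - 4)(b - 3)(b - 2); at b=0 this is 192, so b decreases.
The b-coordinate has no critical point in that direction and runs off to infinity.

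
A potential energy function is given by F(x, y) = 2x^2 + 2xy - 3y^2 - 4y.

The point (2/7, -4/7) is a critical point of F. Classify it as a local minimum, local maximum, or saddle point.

The Hessian of F is constant: H = [[4, 2], [2, -6]].
det(H) = 4·(-6) − 2² = -28.
Since det(H) < 0, H is indefinite and the critical point is a saddle point.

saddle point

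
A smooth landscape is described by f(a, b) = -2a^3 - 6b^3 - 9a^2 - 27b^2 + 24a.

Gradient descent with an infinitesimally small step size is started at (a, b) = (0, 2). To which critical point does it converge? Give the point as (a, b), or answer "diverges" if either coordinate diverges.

f is separable, so gradient descent decouples: a follows -∂f/∂a, b follows -∂f/∂b.
∂f/∂a = -6(a - 1)(a + 4); at a=0 this is 24, so a decreases.
∂f/∂b = -18b(b + 3); at b=2 this is -180, so b increases.
The b-coordinate has no critical point in that direction and runs off to infinity.

diverges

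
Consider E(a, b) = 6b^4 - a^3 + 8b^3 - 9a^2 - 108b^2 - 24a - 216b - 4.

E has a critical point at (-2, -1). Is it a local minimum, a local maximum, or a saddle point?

local maximum

The mixed partial ∂²E/∂a∂b is 0, so the Hessian at any point is diag(E_aa, E_bb) = diag(-6(a + 3), 24(3b^2 + 2b - 9)).
At (-2, -1): H = diag(-6, -192).
Both eigenvalues are negative, so H is negative definite: a local maximum.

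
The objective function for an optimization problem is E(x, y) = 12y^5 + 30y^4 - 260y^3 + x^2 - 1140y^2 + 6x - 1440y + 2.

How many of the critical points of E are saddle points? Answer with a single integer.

2

E separates as a function of x plus a function of y, so ∇E=0 decouples.
∂E/∂x = 2(x + 3) = 0 at x ∈ {-3}; ∂E/∂y = 60(y - 4)(y + 1)(y + 2)(y + 3) = 0 at y ∈ {-3, -2, -1, 4}.
The Hessian is diagonal: diag(E_xx, E_yy). Second derivatives: E_xx(-3)=2; E_yy(-3)=-840, E_yy(-2)=360, E_yy(-1)=-600, E_yy(4)=12600.
Saddle points occur where the two diagonal entries have opposite signs: (-3, -3), (-3, -1). Count: 2.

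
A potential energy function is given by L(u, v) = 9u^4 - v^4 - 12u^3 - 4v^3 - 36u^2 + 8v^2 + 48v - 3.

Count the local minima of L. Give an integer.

2

L separates as a function of u plus a function of v, so ∇L=0 decouples.
∂L/∂u = 36u(u - 2)(u + 1) = 0 at u ∈ {-1, 0, 2}; ∂L/∂v = -4(v - 2)(v + 2)(v + 3) = 0 at v ∈ {-3, -2, 2}.
The Hessian is diagonal: diag(L_uu, L_vv). Second derivatives: L_uu(-1)=108, L_uu(0)=-72, L_uu(2)=216; L_vv(-3)=-20, L_vv(-2)=16, L_vv(2)=-80.
Local minima occur where both diagonal entries positive: (-1, -2), (2, -2). Count: 2.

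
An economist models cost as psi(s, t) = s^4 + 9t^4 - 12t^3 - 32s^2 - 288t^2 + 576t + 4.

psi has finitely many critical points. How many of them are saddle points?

psi separates as a function of s plus a function of t, so ∇psi=0 decouples.
∂psi/∂s = 4s(s - 4)(s + 4) = 0 at s ∈ {-4, 0, 4}; ∂psi/∂t = 36(t - 4)(t - 1)(t + 4) = 0 at t ∈ {-4, 1, 4}.
The Hessian is diagonal: diag(psi_ss, psi_tt). Second derivatives: psi_ss(-4)=128, psi_ss(0)=-64, psi_ss(4)=128; psi_tt(-4)=1440, psi_tt(1)=-540, psi_tt(4)=864.
Saddle points occur where the two diagonal entries have opposite signs: (-4, 1), (0, -4), (0, 4), (4, 1). Count: 4.

4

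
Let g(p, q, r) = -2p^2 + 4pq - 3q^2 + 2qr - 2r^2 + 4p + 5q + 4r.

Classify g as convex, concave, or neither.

concave

g is quadratic, so its Hessian is the constant matrix H = [[-4, 4, 0], [4, -6, 2], [0, 2, -4]].
Leading principal minors: -4, 8, -16.
Signs alternate −, +, − ⇒ H ≺ 0 ⇒ concave.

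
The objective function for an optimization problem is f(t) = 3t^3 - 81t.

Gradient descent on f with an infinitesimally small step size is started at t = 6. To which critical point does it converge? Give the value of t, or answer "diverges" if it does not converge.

f'(t) = 9(t - 3)(t + 3), so f'(6) = 243.
Gradient descent moves in the -f' direction, i.e. t is decreasing.
The nearest critical point in that direction is t = 3, where f'' = 54 > 0 (a local minimum). The iterate converges there.

3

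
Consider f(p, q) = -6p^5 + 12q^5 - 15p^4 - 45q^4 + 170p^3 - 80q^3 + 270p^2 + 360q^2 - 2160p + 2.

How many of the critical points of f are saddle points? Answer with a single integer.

8

f separates as a function of p plus a function of q, so ∇f=0 decouples.
∂f/∂p = -30(p - 3)(p - 2)(p + 3)(p + 4) = 0 at p ∈ {-4, -3, 2, 3}; ∂f/∂q = 60q(q - 3)(q - 2)(q + 2) = 0 at q ∈ {-2, 0, 2, 3}.
The Hessian is diagonal: diag(f_pp, f_qq). Second derivatives: f_pp(-4)=1260, f_pp(-3)=-900, f_pp(2)=900, f_pp(3)=-1260; f_qq(-2)=-2400, f_qq(0)=720, f_qq(2)=-480, f_qq(3)=900.
Saddle points occur where the two diagonal entries have opposite signs: (-4, -2), (-4, 2), (-3, 0), (-3, 3), (2, -2), (2, 2), (3, 0), (3, 3). Count: 8.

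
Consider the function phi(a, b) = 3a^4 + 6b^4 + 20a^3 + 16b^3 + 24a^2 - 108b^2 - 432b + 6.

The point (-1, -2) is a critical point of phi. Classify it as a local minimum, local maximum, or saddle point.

local maximum

The mixed partial ∂²phi/∂a∂b is 0, so the Hessian at any point is diag(phi_aa, phi_bb) = diag(12(3a^2 + 10a + 4), 24(3b^2 + 4b - 9)).
At (-1, -2): H = diag(-36, -120).
Both eigenvalues are negative, so H is negative definite: a local maximum.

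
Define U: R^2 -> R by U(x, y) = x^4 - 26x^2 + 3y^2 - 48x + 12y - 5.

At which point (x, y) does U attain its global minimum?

U(x,y) separates as P(x) + Q(y) − 5, so its minimum is min P + min Q − 5.
P'(x) = 4(x - 4)(x + 1)(x + 3) vanishes at x ∈ {-3, -1, 4}; Q'(y) = 6y + 12 vanishes at y ∈ {-2}.
Local minima of P (where P''>0): P(-3)=-9, P(4)=-352. Local minima of Q: Q(-2)=-12.
So the global minimum of U is P(4) + Q(-2) − 5 = -352 − 12 − 5 = -369, attained at (4, -2).

(4, -2)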